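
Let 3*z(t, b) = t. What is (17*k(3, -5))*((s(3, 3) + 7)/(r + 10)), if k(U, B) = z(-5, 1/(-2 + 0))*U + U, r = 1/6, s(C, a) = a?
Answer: -2040/61 ≈ -33.443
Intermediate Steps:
r = ⅙ ≈ 0.16667
z(t, b) = t/3
k(U, B) = -2*U/3 (k(U, B) = ((⅓)*(-5))*U + U = -5*U/3 + U = -2*U/3)
(17*k(3, -5))*((s(3, 3) + 7)/(r + 10)) = (17*(-⅔*3))*((3 + 7)/(⅙ + 10)) = (17*(-2))*(10/(61/6)) = -340*6/61 = -34*60/61 = -2040/61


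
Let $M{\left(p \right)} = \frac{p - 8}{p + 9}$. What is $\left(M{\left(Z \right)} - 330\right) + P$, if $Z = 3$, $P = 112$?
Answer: $- \frac{2621}{12} \approx -218.42$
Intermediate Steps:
$M{\left(p \right)} = \frac{-8 + p}{9 + p}$
$\left(M{\left(Z \right)} - 330\right) + P = \left(\frac{-8 + 3}{9 + 3} - 330\right) + 112 = \left(\frac{1}{12} \left(-5\right) - 330\right) + 112 = \left(- \frac{5}{12} - 330\right) + 112 = - \frac{3965}{12} + 112 = - \frac{2621}{12}$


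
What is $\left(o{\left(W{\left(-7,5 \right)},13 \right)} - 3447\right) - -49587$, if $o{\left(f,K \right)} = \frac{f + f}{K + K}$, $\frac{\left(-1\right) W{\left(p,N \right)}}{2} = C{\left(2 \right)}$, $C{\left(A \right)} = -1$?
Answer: $\frac{599822}{13} \approx 46140.0$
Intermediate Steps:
$W{\left(p,N \right)} = 2$ ($W{\left(p,N \right)} = \left(-2\right) \left(-1\right) = 2$)
$o{\left(f,K \right)} = \frac{f}{K}$ ($o{\left(f,K \right)} = \frac{2 f}{2 K} = 2 f \frac{1}{2 K} = \frac{f}{K}$)
$\left(o{\left(W{\left(-7,5 \right)},13 \right)} - 3447\right) - -49587 = \left(\frac{2}{13} - 3447\right) - -49587 = \left(2 \cdot \frac{1}{13} - 3447\right) + 49587 = \left(\frac{2}{13} - 3447\right) + 49587 = - \frac{44809}{13} + 49587 = \frac{599822}{13}$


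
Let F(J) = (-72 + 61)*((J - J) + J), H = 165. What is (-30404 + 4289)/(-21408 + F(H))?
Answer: 8705/7741 ≈ 1.1245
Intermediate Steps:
F(J) = -11*J (F(J) = -11*(0 + J) = -11*J)
(-30404 + 4289)/(-21408 + F(H)) = (-30404 + 4289)/(-21408 - 11*165) = -26115/(-21408 - 1815) = -26115/(-23223) = -26115*(-1/23223) = 8705/7741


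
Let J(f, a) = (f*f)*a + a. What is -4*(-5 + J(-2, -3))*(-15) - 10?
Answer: -1210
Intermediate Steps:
J(f, a) = a + a*f**2 (J(f, a) = f**2*a + a = a*f**2 + a = a + a*f**2)
-4*(-5 + J(-2, -3))*(-15) - 10 = -4*(-5 - 3*(1 + (-2)**2))*(-15) - 10 = -4*(-5 - 3*(1 + 4))*(-15) - 10 = -4*(-5 - 3*5)*(-15) - 10 = -4*(-5 - 15)*(-15) - 10 = -4*(-20)*(-15) - 10 = 80*(-15) - 10 = -1200 - 10 = -1210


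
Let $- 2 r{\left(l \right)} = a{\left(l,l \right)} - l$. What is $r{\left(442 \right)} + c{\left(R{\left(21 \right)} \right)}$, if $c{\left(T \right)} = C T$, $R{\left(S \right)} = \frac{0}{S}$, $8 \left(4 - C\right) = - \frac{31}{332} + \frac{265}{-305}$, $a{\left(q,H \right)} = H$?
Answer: $0$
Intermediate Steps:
$C = \frac{667551}{162016}$ ($C = 4 - \frac{- \frac{31}{332} + \frac{265}{-305}}{8} = 4 - \frac{\left(-31\right) \frac{1}{332} + 265 \left(- \frac{1}{305}\right)}{8} = 4 - \frac{- \frac{31}{332} - \frac{53}{61}}{8} = 4 - - \frac{19487}{162016} = 4 + \frac{19487}{162016} = \frac{667551}{162016} \approx 4.1203$)
$R{\left(S \right)} = 0$
$c{\left(T \right)} = \frac{667551 T}{162016}$
$r{\left(l \right)} = 0$ ($r{\left(l \right)} = - \frac{l - l}{2} = \left(- \frac{1}{2}\right) 0 = 0$)
$r{\left(442 \right)} + c{\left(R{\left(21 \right)} \right)} = 0 + \frac{667551}{162016} \cdot 0 = 0 + 0 = 0$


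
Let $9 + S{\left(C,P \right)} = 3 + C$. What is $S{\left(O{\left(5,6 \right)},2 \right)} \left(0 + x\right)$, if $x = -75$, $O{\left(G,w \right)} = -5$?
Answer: $825$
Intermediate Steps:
$S{\left(C,P \right)} = -6 + C$ ($S{\left(C,P \right)} = -9 + \left(3 + C\right) = -6 + C$)
$S{\left(O{\left(5,6 \right)},2 \right)} \left(0 + x\right) = \left(-6 - 5\right) \left(0 - 75\right) = \left(-11\right) \left(-75\right) = 825$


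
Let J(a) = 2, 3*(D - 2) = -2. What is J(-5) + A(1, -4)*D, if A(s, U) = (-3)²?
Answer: 14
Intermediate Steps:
A(s, U) = 9
D = 4/3 (D = 2 + (⅓)*(-2) = 2 - ⅔ = 4/3 ≈ 1.3333)
J(-5) + A(1, -4)*D = 2 + 9*(4/3) = 2 + 12 = 14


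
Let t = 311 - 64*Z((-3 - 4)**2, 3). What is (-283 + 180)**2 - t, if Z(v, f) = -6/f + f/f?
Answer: 10234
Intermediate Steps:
Z(v, f) = 1 - 6/f (Z(v, f) = -6/f + 1 = 1 - 6/f)
t = 375 (t = 311 - 64*(-6 + 3)/3 = 311 - 64*(-3)/3 = 311 - 64*(-1) = 311 + 64 = 375)
(-283 + 180)**2 - t = (-283 + 180)**2 - 1*375 = (-103)**2 - 375 = 10609 - 375 = 10234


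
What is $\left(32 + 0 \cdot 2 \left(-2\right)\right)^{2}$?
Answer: $1024$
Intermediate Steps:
$\left(32 + 0 \cdot 2 \left(-2\right)\right)^{2} = \left(32 + 0 \left(-2\right)\right)^{2} = \left(32 + 0\right)^{2} = 32^{2} = 1024$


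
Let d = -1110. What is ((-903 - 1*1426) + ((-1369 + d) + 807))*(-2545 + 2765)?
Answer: -880220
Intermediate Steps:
((-903 - 1*1426) + ((-1369 + d) + 807))*(-2545 + 2765) = ((-903 - 1*1426) + ((-1369 - 1110) + 807))*(-2545 + 2765) = ((-903 - 1426) + (-2479 + 807))*220 = (-2329 - 1672)*220 = -4001*220 = -880220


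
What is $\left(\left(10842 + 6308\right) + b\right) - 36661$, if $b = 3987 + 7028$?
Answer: $-8496$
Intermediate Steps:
$b = 11015$
$\left(\left(10842 + 6308\right) + b\right) - 36661 = \left(\left(10842 + 6308\right) + 11015\right) - 36661 = \left(17150 + 11015\right) - 36661 = 28165 - 36661 = -8496$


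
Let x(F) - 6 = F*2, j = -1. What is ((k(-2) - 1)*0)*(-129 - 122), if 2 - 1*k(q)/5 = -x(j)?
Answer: 0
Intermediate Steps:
x(F) = 6 + 2*F (x(F) = 6 + F*2 = 6 + 2*F)
k(q) = 30 (k(q) = 10 - (-5)*(6 + 2*(-1)) = 10 - (-5)*(6 - 2) = 10 - (-5)*4 = 10 - 5*(-4) = 10 + 20 = 30)
((k(-2) - 1)*0)*(-129 - 122) = ((30 - 1)*0)*(-129 - 122) = (29*0)*(-251) = 0*(-251) = 0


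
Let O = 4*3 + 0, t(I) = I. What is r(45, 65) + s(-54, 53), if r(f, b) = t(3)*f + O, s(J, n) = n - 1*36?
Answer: 164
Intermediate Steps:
s(J, n) = -36 + n (s(J, n) = n - 36 = -36 + n)
O = 12 (O = 12 + 0 = 12)
r(f, b) = 12 + 3*f (r(f, b) = 3*f + 12 = 12 + 3*f)
r(45, 65) + s(-54, 53) = (12 + 3*45) + (-36 + 53) = (12 + 135) + 17 = 147 + 17 = 164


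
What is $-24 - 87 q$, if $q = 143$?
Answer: $-12465$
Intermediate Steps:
$-24 - 87 q = -24 - 12441 = -12465$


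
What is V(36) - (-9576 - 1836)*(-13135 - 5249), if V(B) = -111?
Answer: -209798319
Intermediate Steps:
V(36) - (-9576 - 1836)*(-13135 - 5249) = -111 - (-9576 - 1836)*(-13135 - 5249) = -111 - (-11412)*(-18384) = -111 - 1*209798208 = -111 - 209798208 = -209798319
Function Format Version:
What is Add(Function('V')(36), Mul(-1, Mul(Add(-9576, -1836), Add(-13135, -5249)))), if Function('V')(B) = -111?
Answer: -209798319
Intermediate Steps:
Add(Function('V')(36), Mul(-1, Mul(Add(-9576, -1836), Add(-13135, -5249)))) = Add(-111, Mul(-1, Mul(Add(-9576, -1836), Add(-13135, -5249)))) = Add(-111, Mul(-1, Mul(-11412, -18384))) = Add(-111, Mul(-1, 209798208)) = Add(-111, -209798208) = -209798319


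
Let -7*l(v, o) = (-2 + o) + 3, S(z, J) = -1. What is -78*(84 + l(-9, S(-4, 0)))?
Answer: -6552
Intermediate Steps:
l(v, o) = -⅐ - o/7 (l(v, o) = -((-2 + o) + 3)/7 = -(1 + o)/7 = -⅐ - o/7)
-78*(84 + l(-9, S(-4, 0))) = -78*(84 + (-⅐ - ⅐*(-1))) = -78*(84 + (-⅐ + ⅐)) = -78*(84 + 0) = -78*84 = -6552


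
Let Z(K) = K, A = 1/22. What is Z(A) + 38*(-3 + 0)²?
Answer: 7525/22 ≈ 342.05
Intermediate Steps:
A = 1/22 ≈ 0.045455
Z(A) + 38*(-3 + 0)² = 1/22 + 38*(-3 + 0)² = 1/22 + 38*(-3)² = 1/22 + 38*9 = 1/22 + 342 = 7525/22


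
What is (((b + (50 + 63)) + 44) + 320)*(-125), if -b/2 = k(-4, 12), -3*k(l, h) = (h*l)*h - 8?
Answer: -32875/3 ≈ -10958.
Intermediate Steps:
k(l, h) = 8/3 - l*h²/3 (k(l, h) = -((h*l)*h - 8)/3 = -(l*h² - 8)/3 = -(-8 + l*h²)/3 = 8/3 - l*h²/3)
b = -1168/3 (b = -2*(8/3 - ⅓*(-4)*12²) = -2*(8/3 - ⅓*(-4)*144) = -2*(8/3 + 192) = -2*584/3 = -1168/3 ≈ -389.33)
(((b + (50 + 63)) + 44) + 320)*(-125) = (((-1168/3 + (50 + 63)) + 44) + 320)*(-125) = (((-1168/3 + 113) + 44) + 320)*(-125) = ((-829/3 + 44) + 320)*(-125) = (-697/3 + 320)*(-125) = (263/3)*(-125) = -32875/3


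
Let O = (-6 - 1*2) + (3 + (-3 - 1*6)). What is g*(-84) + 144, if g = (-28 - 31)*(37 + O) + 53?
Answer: 109680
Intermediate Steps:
O = -14 (O = (-6 - 2) + (3 + (-3 - 6)) = -8 + (3 - 9) = -8 - 6 = -14)
g = -1304 (g = (-28 - 31)*(37 - 14) + 53 = -59*23 + 53 = -1357 + 53 = -1304)
g*(-84) + 144 = -1304*(-84) + 144 = 109536 + 144 = 109680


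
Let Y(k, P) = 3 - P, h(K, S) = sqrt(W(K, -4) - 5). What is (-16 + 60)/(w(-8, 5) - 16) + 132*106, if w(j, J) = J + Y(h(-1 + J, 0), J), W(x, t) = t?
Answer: 181852/13 ≈ 13989.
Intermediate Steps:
h(K, S) = 3*I (h(K, S) = sqrt(-4 - 5) = sqrt(-9) = 3*I)
w(j, J) = 3 (w(j, J) = J + (3 - J) = 3)
(-16 + 60)/(w(-8, 5) - 16) + 132*106 = (-16 + 60)/(3 - 16) + 132*106 = 44/(-13) + 13992 = 44*(-1/13) + 13992 = -44/13 + 13992 = 181852/13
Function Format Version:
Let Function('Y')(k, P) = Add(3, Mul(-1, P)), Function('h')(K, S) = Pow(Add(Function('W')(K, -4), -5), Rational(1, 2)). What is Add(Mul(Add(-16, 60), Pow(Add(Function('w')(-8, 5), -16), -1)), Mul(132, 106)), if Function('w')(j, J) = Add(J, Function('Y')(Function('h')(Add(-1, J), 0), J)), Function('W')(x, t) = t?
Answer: Rational(181852, 13) ≈ 13989.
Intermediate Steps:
Function('h')(K, S) = Mul(3, I) (Function('h')(K, S) = Pow(Add(-4, -5), Rational(1, 2)) = Pow(-9, Rational(1, 2)) = Mul(3, I))
Function('w')(j, J) = 3 (Function('w')(j, J) = Add(J, Add(3, Mul(-1, J))) = 3)
Add(Mul(Add(-16, 60), Pow(Add(Function('w')(-8, 5), -16), -1)), Mul(132, 106)) = Add(Mul(Add(-16, 60), Pow(Add(3, -16), -1)), Mul(132, 106)) = Add(Mul(44, Pow(-13, -1)), 13992) = Add(Mul(44, Rational(-1, 13)), 13992) = Add(Rational(-44, 13), 13992) = Rational(181852, 13)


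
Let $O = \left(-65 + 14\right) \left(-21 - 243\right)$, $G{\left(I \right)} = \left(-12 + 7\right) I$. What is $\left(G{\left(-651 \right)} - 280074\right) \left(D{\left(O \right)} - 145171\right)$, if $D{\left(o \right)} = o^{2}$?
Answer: $-50141367348375$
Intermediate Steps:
$G{\left(I \right)} = - 5 I$
$O = 13464$ ($O = \left(-51\right) \left(-264\right) = 13464$)
$\left(G{\left(-651 \right)} - 280074\right) \left(D{\left(O \right)} - 145171\right) = \left(\left(-5\right) \left(-651\right) - 280074\right) \left(13464^{2} - 145171\right) = \left(3255 - 280074\right) \left(181279296 - 145171\right) = \left(-276819\right) 181134125 = -50141367348375$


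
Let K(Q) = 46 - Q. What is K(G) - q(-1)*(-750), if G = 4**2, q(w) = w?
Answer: -720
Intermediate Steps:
G = 16
K(G) - q(-1)*(-750) = (46 - 1*16) - (-1)*(-750) = (46 - 16) - 1*750 = 30 - 750 = -720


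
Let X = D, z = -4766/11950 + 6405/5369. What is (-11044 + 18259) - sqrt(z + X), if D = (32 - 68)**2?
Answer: 7215 - 2*sqrt(272356399032133)/916565 ≈ 7179.0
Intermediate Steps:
z = 3639364/4582825 (z = -4766*1/11950 + 6405*(1/5369) = -2383/5975 + 915/767 = 3639364/4582825 ≈ 0.79413)
D = 1296 (D = (-36)**2 = 1296)
X = 1296
(-11044 + 18259) - sqrt(z + X) = (-11044 + 18259) - sqrt(3639364/4582825 + 1296) = 7215 - sqrt(5942980564/4582825) = 7215 - 2*sqrt(272356399032133)/916565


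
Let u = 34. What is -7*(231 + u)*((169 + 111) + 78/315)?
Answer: -1559578/3 ≈ -5.1986e+5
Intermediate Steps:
-7*(231 + u)*((169 + 111) + 78/315) = -7*(231 + 34)*((169 + 111) + 78/315) = -1855*(280 + 78*(1/315)) = -1855*(280 + 26/105) = -1855*29426/105 = -7*1559578/21 = -1559578/3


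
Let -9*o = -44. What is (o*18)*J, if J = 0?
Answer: 0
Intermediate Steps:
o = 44/9 (o = -⅑*(-44) = 44/9 ≈ 4.8889)
(o*18)*J = ((44/9)*18)*0 = 88*0 = 0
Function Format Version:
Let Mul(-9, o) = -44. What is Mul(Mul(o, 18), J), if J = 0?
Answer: 0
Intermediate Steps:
o = Rational(44, 9) (o = Mul(Rational(-1, 9), -44) = Rational(44, 9) ≈ 4.8889)
Mul(Mul(o, 18), J) = Mul(Mul(Rational(44, 9), 18), 0) = Mul(88, 0) = 0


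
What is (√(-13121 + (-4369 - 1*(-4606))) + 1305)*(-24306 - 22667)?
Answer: -61299765 - 93946*I*√3221 ≈ -6.13e+7 - 5.3318e+6*I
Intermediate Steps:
(√(-13121 + (-4369 - 1*(-4606))) + 1305)*(-24306 - 22667) = (√(-13121 + (-4369 + 4606)) + 1305)*(-46973) = (√(-13121 + 237) + 1305)*(-46973) = (√(-12884) + 1305)*(-46973) = (2*I*√3221 + 1305)*(-46973) = (1305 + 2*I*√3221)*(-46973) = -61299765 - 93946*I*√3221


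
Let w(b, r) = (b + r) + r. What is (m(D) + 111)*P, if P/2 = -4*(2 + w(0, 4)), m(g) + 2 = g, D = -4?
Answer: -8400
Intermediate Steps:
m(g) = -2 + g
w(b, r) = b + 2*r
P = -80 (P = 2*(-4*(2 + (0 + 2*4))) = 2*(-4*(2 + (0 + 8))) = 2*(-4*(2 + 8)) = 2*(-4*10) = 2*(-40) = -80)
(m(D) + 111)*P = ((-2 - 4) + 111)*(-80) = (-6 + 111)*(-80) = 105*(-80) = -8400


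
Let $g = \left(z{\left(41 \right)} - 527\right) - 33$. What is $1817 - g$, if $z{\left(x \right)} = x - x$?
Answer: $2377$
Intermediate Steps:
$z{\left(x \right)} = 0$
$g = -560$ ($g = \left(0 - 527\right) - 33 = -527 - 33 = -560$)
$1817 - g = 1817 - -560 = 1817 + 560 = 2377$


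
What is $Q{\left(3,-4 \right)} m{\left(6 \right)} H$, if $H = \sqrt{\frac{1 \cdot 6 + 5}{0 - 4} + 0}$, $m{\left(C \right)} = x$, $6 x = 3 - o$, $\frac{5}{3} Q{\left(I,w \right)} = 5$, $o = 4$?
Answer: $- \frac{i \sqrt{11}}{4} \approx - 0.82916 i$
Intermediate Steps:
$Q{\left(I,w \right)} = 3$ ($Q{\left(I,w \right)} = \frac{3}{5} \cdot 5 = 3$)
$x = - \frac{1}{6}$ ($x = \frac{3 - 4}{6} = \frac{1}{6} \left(-1\right) = - \frac{1}{6} \approx -0.16667$)
$m{\left(C \right)} = - \frac{1}{6}$
$H = \frac{i \sqrt{11}}{2}$ ($H = \sqrt{\frac{6 + 5}{-4} + 0} = \sqrt{11 \left(- \frac{1}{4}\right) + 0} = \sqrt{- \frac{11}{4} + 0} = \sqrt{- \frac{11}{4}} = \frac{i \sqrt{11}}{2} \approx 1.6583 i$)
$Q{\left(3,-4 \right)} m{\left(6 \right)} H = 3 \left(- \frac{1}{6}\right) \frac{i \sqrt{11}}{2} = - \frac{\frac{1}{2} i \sqrt{11}}{2} = - \frac{i \sqrt{11}}{4}$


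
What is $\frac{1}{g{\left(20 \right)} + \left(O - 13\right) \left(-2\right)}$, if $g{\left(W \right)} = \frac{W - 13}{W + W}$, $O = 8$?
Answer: $\frac{40}{407} \approx 0.09828$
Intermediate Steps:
$g{\left(W \right)} = \frac{-13 + W}{2 W}$
$\frac{1}{g{\left(20 \right)} + \left(O - 13\right) \left(-2\right)} = \frac{1}{\frac{-13 + 20}{2 \cdot 20} + \left(8 - 13\right) \left(-2\right)} = \frac{1}{\frac{1}{2} \cdot \frac{1}{20} \cdot 7 - -10} = \frac{1}{\frac{7}{40} + 10} = \frac{1}{\frac{407}{40}} = \frac{40}{407}$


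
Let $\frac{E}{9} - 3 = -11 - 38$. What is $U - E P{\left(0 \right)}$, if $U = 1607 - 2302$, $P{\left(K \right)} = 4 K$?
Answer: $-695$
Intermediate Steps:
$E = -414$ ($E = 27 + 9 \left(-11 - 38\right) = 27 + 9 \left(-49\right) = 27 - 441 = -414$)
$U = -695$ ($U = 1607 - 2302 = -695$)
$U - E P{\left(0 \right)} = -695 - - 414 \cdot 4 \cdot 0 = -695 - \left(-414\right) 0 = -695 - 0 = -695 + 0 = -695$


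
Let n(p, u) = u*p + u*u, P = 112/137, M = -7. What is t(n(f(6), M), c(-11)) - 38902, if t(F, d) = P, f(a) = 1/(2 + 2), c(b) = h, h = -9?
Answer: -5329462/137 ≈ -38901.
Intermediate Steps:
c(b) = -9
f(a) = 1/4
P = 112/137 (P = 112*(1/137) = 112/137 ≈ 0.81752)
n(p, u) = u**2 + p*u (n(p, u) = p*u + u**2 = u**2 + p*u)
t(F, d) = 112/137
t(n(f(6), M), c(-11)) - 38902 = 112/137 - 38902 = -5329462/137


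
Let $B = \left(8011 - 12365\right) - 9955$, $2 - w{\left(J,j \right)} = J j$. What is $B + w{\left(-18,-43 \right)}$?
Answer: $-15081$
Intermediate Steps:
$w{\left(J,j \right)} = 2 - J j$
$B = -14309$ ($B = -4354 - 9955 = -14309$)
$B + w{\left(-18,-43 \right)} = -14309 + \left(2 - \left(-18\right) \left(-43\right)\right) = -14309 + \left(2 - 774\right) = -14309 - 772 = -15081$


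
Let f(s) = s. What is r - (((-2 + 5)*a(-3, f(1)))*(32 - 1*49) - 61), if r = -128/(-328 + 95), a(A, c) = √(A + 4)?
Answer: 26224/233 ≈ 112.55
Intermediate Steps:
a(A, c) = √(4 + A)
r = 128/233 (r = -128/(-233) = -1/233*(-128) = 128/233 ≈ 0.54936)
r - (((-2 + 5)*a(-3, f(1)))*(32 - 1*49) - 61) = 128/233 - (((-2 + 5)*√(4 - 3))*(32 - 1*49) - 61) = 128/233 - ((3*√1)*(32 - 49) - 61) = 128/233 - ((3*1)*(-17) - 61) = 128/233 - (3*(-17) - 61) = 128/233 - (-51 - 61) = 128/233 - 1*(-112) = 128/233 + 112 = 26224/233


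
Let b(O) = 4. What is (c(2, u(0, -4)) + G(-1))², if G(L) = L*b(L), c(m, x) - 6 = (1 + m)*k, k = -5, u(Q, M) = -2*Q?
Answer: 169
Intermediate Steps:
c(m, x) = 1 - 5*m (c(m, x) = 6 + (1 + m)*(-5) = 6 + (-5 - 5*m) = 1 - 5*m)
G(L) = 4*L (G(L) = L*4 = 4*L)
(c(2, u(0, -4)) + G(-1))² = ((1 - 5*2) + 4*(-1))² = ((1 - 10) - 4)² = (-9 - 4)² = (-13)² = 169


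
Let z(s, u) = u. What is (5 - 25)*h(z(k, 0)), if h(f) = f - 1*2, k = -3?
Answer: 40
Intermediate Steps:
h(f) = -2 + f (h(f) = f - 2 = -2 + f)
(5 - 25)*h(z(k, 0)) = (5 - 25)*(-2 + 0) = -20*(-2) = 40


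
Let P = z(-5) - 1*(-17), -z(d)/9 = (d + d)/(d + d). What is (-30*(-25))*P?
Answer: 6000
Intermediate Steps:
z(d) = -9 (z(d) = -9*(d + d)/(d + d) = -9*2*d/(2*d) = -9*2*d*1/(2*d) = -9*1 = -9)
P = 8 (P = -9 - 1*(-17) = -9 + 17 = 8)
(-30*(-25))*P = -30*(-25)*8 = 750*8 = 6000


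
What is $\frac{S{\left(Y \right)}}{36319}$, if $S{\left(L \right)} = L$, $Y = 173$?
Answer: $\frac{173}{36319} \approx 0.0047633$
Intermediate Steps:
$\frac{S{\left(Y \right)}}{36319} = \frac{173}{36319}$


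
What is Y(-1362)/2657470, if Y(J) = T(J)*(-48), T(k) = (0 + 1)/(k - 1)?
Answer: 24/1811065805 ≈ 1.3252e-8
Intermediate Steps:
T(k) = 1/(-1 + k)
Y(J) = -48/(-1 + J)
Y(-1362)/2657470 = -48/(-1 - 1362)/2657470 = -48/(-1363)*(1/2657470) = -48*(-1/1363)*(1/2657470) = (48/1363)*(1/2657470) = 24/1811065805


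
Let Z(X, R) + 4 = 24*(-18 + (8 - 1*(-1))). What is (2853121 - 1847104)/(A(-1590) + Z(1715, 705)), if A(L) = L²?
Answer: 1006017/2527880 ≈ 0.39797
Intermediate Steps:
Z(X, R) = -220 (Z(X, R) = -4 + 24*(-18 + (8 - 1*(-1))) = -4 + 24*(-18 + (8 + 1)) = -4 + 24*(-18 + 9) = -4 + 24*(-9) = -4 - 216 = -220)
(2853121 - 1847104)/(A(-1590) + Z(1715, 705)) = (2853121 - 1847104)/((-1590)² - 220) = 1006017/(2528100 - 220) = 1006017/2527880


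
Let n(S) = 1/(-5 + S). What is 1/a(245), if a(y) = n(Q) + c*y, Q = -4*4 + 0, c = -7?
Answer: -21/36016 ≈ -0.00058307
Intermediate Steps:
Q = -16 (Q = -16 + 0 = -16)
a(y) = -1/21 - 7*y (a(y) = 1/(-5 - 16) - 7*y = 1/(-21) - 7*y = -1/21 - 7*y)
1/a(245) = 1/(-1/21 - 7*245) = 1/(-1/21 - 1715) = 1/(-36016/21) = -21/36016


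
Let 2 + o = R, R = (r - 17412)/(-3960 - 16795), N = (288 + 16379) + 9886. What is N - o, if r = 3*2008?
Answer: 551137637/20755 ≈ 26554.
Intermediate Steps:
r = 6024
N = 26553 (N = 16667 + 9886 = 26553)
R = 11388/20755 (R = (6024 - 17412)/(-3960 - 16795) = -11388/(-20755) = -11388*(-1/20755) = 11388/20755 ≈ 0.54869)
o = -30122/20755 (o = -2 + 11388/20755 = -30122/20755 ≈ -1.4513)
N - o = 26553 - 1*(-30122/20755) = 26553 + 30122/20755 = 551137637/20755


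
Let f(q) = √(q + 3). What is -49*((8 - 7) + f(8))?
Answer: -49 - 49*√11 ≈ -211.51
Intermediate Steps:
f(q) = √(3 + q)
-49*((8 - 7) + f(8)) = -49*((8 - 7) + √(3 + 8)) = -49*(1 + √11) = -49 - 49*√11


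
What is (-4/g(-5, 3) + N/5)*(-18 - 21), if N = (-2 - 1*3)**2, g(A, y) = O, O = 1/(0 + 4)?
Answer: 429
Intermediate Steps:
O = 1/4 ≈ 0.25000
g(A, y) = 1/4
N = 25 (N = (-2 - 3)**2 = (-5)**2 = 25)
(-4/g(-5, 3) + N/5)*(-18 - 21) = (-4/1/4 + 25/5)*(-18 - 21) = (-4*4 + 25*(1/5))*(-39) = (-16 + 5)*(-39) = -11*(-39) = 429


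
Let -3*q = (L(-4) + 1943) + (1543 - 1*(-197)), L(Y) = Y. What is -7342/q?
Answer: 22026/3679 ≈ 5.9870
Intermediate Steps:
q = -3679/3 (q = -((-4 + 1943) + (1543 - 1*(-197)))/3 = -(1939 + (1543 + 197))/3 = -(1939 + 1740)/3 = -⅓*3679 = -3679/3 ≈ -1226.3)
-7342/q = -7342/(-3679/3) = -7342*(-3/3679) = 22026/3679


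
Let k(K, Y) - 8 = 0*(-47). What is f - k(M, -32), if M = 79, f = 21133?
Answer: 21125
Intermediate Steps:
k(K, Y) = 8 (k(K, Y) = 8 + 0*(-47) = 8 + 0 = 8)
f - k(M, -32) = 21133 - 1*8 = 21133 - 8 = 21125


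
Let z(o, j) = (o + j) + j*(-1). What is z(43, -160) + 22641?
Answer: 22684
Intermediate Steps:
z(o, j) = o (z(o, j) = (j + o) - j = o)
z(43, -160) + 22641 = 43 + 22641 = 22684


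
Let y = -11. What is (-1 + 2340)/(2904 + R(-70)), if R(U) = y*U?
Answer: 2339/3674 ≈ 0.63664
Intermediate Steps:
R(U) = -11*U
(-1 + 2340)/(2904 + R(-70)) = (-1 + 2340)/(2904 - 11*(-70)) = 2339/(2904 + 770) = 2339/3674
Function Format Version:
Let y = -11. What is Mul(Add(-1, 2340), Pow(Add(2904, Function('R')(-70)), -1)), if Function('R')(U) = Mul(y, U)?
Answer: Rational(2339, 3674) ≈ 0.63664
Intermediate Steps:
Function('R')(U) = Mul(-11, U)
Mul(Add(-1, 2340), Pow(Add(2904, Function('R')(-70)), -1)) = Mul(Add(-1, 2340), Pow(Add(2904, Mul(-11, -70)), -1)) = Mul(2339, Pow(Add(2904, 770), -1)) = Mul(2339, Pow(3674, -1)) = Mul(2339, Rational(1, 3674)) = Rational(2339, 3674)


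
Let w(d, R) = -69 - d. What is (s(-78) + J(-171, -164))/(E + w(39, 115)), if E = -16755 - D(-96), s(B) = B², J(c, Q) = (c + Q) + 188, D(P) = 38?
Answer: -5937/16901 ≈ -0.35128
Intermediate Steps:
J(c, Q) = 188 + Q + c (J(c, Q) = (Q + c) + 188 = 188 + Q + c)
E = -16793 (E = -16755 - 1*38 = -16755 - 38 = -16793)
(s(-78) + J(-171, -164))/(E + w(39, 115)) = ((-78)² + (188 - 164 - 171))/(-16793 + (-69 - 1*39)) = (6084 - 147)/(-16793 + (-69 - 39)) = 5937/(-16793 - 108) = 5937/(-16901) = 5937*(-1/16901) = -5937/16901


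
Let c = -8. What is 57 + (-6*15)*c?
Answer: 777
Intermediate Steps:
57 + (-6*15)*c = 57 - 6*15*(-8) = 57 - 90*(-8) = 57 + 720 = 777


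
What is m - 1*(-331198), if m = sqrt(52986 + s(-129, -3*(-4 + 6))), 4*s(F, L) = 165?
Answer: 331198 + sqrt(212109)/2 ≈ 3.3143e+5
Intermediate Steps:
s(F, L) = 165/4 (s(F, L) = (1/4)*165 = 165/4)
m = sqrt(212109)/2 (m = sqrt(52986 + 165/4) = sqrt(212109/4) = sqrt(212109)/2 ≈ 230.28)
m - 1*(-331198) = sqrt(212109)/2 - 1*(-331198) = sqrt(212109)/2 + 331198 = 331198 + sqrt(212109)/2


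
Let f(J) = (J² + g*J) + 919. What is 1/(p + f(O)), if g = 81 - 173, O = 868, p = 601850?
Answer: 1/1276337 ≈ 7.8349e-7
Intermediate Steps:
g = -92
f(J) = 919 + J² - 92*J (f(J) = (J² - 92*J) + 919 = 919 + J² - 92*J)
1/(p + f(O)) = 1/(601850 + (919 + 868² - 92*868)) = 1/(601850 + (919 + 753424 - 79856)) = 1/(601850 + 674487) = 1/1276337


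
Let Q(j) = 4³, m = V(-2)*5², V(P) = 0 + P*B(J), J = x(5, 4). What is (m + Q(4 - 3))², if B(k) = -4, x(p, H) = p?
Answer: 69696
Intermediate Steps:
J = 5
V(P) = -4*P (V(P) = 0 + P*(-4) = 0 - 4*P = -4*P)
m = 200 (m = -4*(-2)*5² = 8*25 = 200)
Q(j) = 64
(m + Q(4 - 3))² = (200 + 64)² = 264² = 69696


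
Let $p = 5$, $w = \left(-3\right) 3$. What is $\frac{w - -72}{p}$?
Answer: $\frac{63}{5} \approx 12.6$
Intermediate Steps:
$w = -9$
$\frac{w - -72}{p} = \frac{-9 - -72}{5} = \frac{-9 + 72}{5} = \frac{1}{5} \cdot 63 = \frac{63}{5}$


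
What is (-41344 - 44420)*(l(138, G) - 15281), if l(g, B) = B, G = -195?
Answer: 1327283664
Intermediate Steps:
(-41344 - 44420)*(l(138, G) - 15281) = (-41344 - 44420)*(-195 - 15281) = -85764*(-15476) = 1327283664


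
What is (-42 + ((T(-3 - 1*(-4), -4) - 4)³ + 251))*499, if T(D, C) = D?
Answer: 90818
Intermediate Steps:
(-42 + ((T(-3 - 1*(-4), -4) - 4)³ + 251))*499 = (-42 + (((-3 - 1*(-4)) - 4)³ + 251))*499 = (-42 + (((-3 + 4) - 4)³ + 251))*499 = (-42 + ((1 - 4)³ + 251))*499 = (-42 + ((-3)³ + 251))*499 = (-42 + (-27 + 251))*499 = (-42 + 224)*499 = 182*499 = 90818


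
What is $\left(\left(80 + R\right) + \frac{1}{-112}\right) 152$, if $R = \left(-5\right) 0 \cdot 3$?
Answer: $\frac{170221}{14} \approx 12159.0$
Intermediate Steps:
$R = 0$ ($R = 0 \cdot 3 = 0$)
$\left(\left(80 + R\right) + \frac{1}{-112}\right) 152 = \left(\left(80 + 0\right) + \frac{1}{-112}\right) 152 = \left(80 - \frac{1}{112}\right) 152 = \frac{8959}{112} \cdot 152 = \frac{170221}{14}$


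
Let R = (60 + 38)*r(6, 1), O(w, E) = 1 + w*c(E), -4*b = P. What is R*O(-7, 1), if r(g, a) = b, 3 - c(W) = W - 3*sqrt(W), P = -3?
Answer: -2499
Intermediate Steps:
b = 3/4 (b = -1/4*(-3) = 3/4 ≈ 0.75000)
c(W) = 3 - W + 3*sqrt(W) (c(W) = 3 - (W - 3*sqrt(W)) = 3 + (-W + 3*sqrt(W)) = 3 - W + 3*sqrt(W))
r(g, a) = 3/4
O(w, E) = 1 + w*(3 - E + 3*sqrt(E))
R = 147/2 (R = (60 + 38)*(3/4) = 98*(3/4) = 147/2 ≈ 73.500)
R*O(-7, 1) = 147*(1 - 7*(3 - 1*1 + 3*sqrt(1)))/2 = 147*(1 - 7*(3 - 1 + 3*1))/2 = 147*(1 - 7*(3 - 1 + 3))/2 = 147*(1 - 7*5)/2 = 147*(1 - 35)/2 = (147/2)*(-34) = -2499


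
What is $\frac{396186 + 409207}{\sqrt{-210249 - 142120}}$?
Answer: $- \frac{805393 i \sqrt{352369}}{352369} \approx - 1356.8 i$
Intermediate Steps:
$\frac{396186 + 409207}{\sqrt{-210249 - 142120}} = \frac{805393}{\sqrt{-352369}} = \frac{805393}{i \sqrt{352369}} = 805393 \left(- \frac{i \sqrt{352369}}{352369}\right) = - \frac{805393 i \sqrt{352369}}{352369}$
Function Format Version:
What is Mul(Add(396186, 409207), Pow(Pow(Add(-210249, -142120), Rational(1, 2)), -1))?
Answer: Mul(Rational(-805393, 352369), I, Pow(352369, Rational(1, 2))) ≈ Mul(-1356.8, I)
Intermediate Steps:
Mul(Add(396186, 409207), Pow(Pow(Add(-210249, -142120), Rational(1, 2)), -1)) = Mul(805393, Pow(Pow(-352369, Rational(1, 2)), -1)) = Mul(805393, Pow(Mul(I, Pow(352369, Rational(1, 2))), -1)) = Mul(805393, Mul(Rational(-1, 352369), I, Pow(352369, Rational(1, 2)))) = Mul(Rational(-805393, 352369), I, Pow(352369, Rational(1, 2)))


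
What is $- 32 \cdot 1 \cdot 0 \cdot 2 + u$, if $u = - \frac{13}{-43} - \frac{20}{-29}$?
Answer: $\frac{1237}{1247} \approx 0.99198$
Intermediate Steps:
$u = \frac{1237}{1247}$ ($u = \left(-13\right) \left(- \frac{1}{43}\right) - - \frac{20}{29} = \frac{13}{43} + \frac{20}{29} = \frac{1237}{1247} \approx 0.99198$)
$- 32 \cdot 1 \cdot 0 \cdot 2 + u = - 32 \cdot 1 \cdot 0 \cdot 2 + \frac{1237}{1247} = - 32 \cdot 0 \cdot 2 + \frac{1237}{1247} = \left(-32\right) 0 + \frac{1237}{1247} = 0 + \frac{1237}{1247} = \frac{1237}{1247}$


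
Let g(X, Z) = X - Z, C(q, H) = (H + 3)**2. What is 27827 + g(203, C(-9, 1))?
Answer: 28014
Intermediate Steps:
C(q, H) = (3 + H)**2
27827 + g(203, C(-9, 1)) = 27827 + (203 - (3 + 1)**2) = 27827 + (203 - 1*4**2) = 27827 + (203 - 1*16) = 27827 + (203 - 16) = 27827 + 187 = 28014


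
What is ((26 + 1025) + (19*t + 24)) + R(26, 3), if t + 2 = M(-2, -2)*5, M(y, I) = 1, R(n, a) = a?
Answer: 1135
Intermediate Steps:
t = 3 (t = -2 + 1*5 = -2 + 5 = 3)
((26 + 1025) + (19*t + 24)) + R(26, 3) = ((26 + 1025) + (19*3 + 24)) + 3 = (1051 + (57 + 24)) + 3 = (1051 + 81) + 3 = 1132 + 3 = 1135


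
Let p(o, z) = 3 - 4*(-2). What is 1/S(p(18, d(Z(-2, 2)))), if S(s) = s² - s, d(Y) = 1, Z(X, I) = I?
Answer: 1/110 ≈ 0.0090909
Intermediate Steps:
p(o, z) = 11 (p(o, z) = 3 + 8 = 11)
1/S(p(18, d(Z(-2, 2)))) = 1/(11*(-1 + 11)) = 1/(11*10) = 1/110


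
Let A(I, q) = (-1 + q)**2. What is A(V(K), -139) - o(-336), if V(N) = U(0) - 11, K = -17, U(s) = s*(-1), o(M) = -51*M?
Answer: 2464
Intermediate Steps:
U(s) = -s
V(N) = -11 (V(N) = -1*0 - 11 = 0 - 11 = -11)
A(V(K), -139) - o(-336) = (-1 - 139)**2 - (-51)*(-336) = (-140)**2 - 1*17136 = 19600 - 17136 = 2464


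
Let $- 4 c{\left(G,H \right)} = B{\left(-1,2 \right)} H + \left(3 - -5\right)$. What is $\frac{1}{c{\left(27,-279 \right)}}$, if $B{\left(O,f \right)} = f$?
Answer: $\frac{2}{275} \approx 0.0072727$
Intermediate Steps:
$c{\left(G,H \right)} = -2 - \frac{H}{2}$ ($c{\left(G,H \right)} = - \frac{2 H + \left(3 - -5\right)}{4} = - \frac{2 H + \left(3 + 5\right)}{4} = - \frac{2 H + 8}{4} = - \frac{8 + 2 H}{4} = -2 - \frac{H}{2}$)
$\frac{1}{c{\left(27,-279 \right)}} = \frac{1}{-2 - - \frac{279}{2}} = \frac{1}{-2 + \frac{279}{2}} = \frac{1}{\frac{275}{2}} = \frac{2}{275}$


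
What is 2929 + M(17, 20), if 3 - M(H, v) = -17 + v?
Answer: 2929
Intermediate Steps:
M(H, v) = 20 - v (M(H, v) = 3 - (-17 + v) = 3 + (17 - v) = 20 - v)
2929 + M(17, 20) = 2929 + (20 - 1*20) = 2929 + (20 - 20) = 2929 + 0 = 2929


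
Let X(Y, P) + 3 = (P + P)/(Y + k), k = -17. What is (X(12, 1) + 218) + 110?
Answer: 1623/5 ≈ 324.60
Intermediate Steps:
X(Y, P) = -3 + 2*P/(-17 + Y) (X(Y, P) = -3 + (P + P)/(Y - 17) = -3 + (2*P)/(-17 + Y) = -3 + 2*P/(-17 + Y))
(X(12, 1) + 218) + 110 = ((51 - 3*12 + 2*1)/(-17 + 12) + 218) + 110 = ((51 - 36 + 2)/(-5) + 218) + 110 = (-1/5*17 + 218) + 110 = (-17/5 + 218) + 110 = 1073/5 + 110 = 1623/5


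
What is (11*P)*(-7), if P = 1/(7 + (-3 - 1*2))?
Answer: -77/2 ≈ -38.500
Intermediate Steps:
P = 1/2 (P = 1/(7 + (-3 - 2)) = 1/(7 - 5) = 1/2 ≈ 0.50000)
(11*P)*(-7) = (11*(1/2))*(-7) = (11/2)*(-7) = -77/2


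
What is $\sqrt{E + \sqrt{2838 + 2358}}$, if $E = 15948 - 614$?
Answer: $\sqrt{15334 + 2 \sqrt{1299}} \approx 124.12$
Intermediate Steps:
$E = 15334$ ($E = 15948 - 614 = 15334$)
$\sqrt{E + \sqrt{2838 + 2358}} = \sqrt{15334 + \sqrt{2838 + 2358}} = \sqrt{15334 + \sqrt{5196}} = \sqrt{15334 + 2 \sqrt{1299}}$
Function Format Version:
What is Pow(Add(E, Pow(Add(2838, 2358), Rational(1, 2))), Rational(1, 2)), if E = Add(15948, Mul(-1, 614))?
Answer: Pow(Add(15334, Mul(2, Pow(1299, Rational(1, 2)))), Rational(1, 2)) ≈ 124.12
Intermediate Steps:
E = 15334 (E = Add(15948, -614) = 15334)
Pow(Add(E, Pow(Add(2838, 2358), Rational(1, 2))), Rational(1, 2)) = Pow(Add(15334, Pow(Add(2838, 2358), Rational(1, 2))), Rational(1, 2)) = Pow(Add(15334, Pow(5196, Rational(1, 2))), Rational(1, 2)) = Pow(Add(15334, Mul(2, Pow(1299, Rational(1, 2)))), Rational(1, 2))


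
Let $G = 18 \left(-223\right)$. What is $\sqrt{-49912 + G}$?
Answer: $i \sqrt{53926} \approx 232.22 i$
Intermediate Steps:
$G = -4014$
$\sqrt{-49912 + G} = \sqrt{-49912 - 4014} = \sqrt{-53926} = i \sqrt{53926}$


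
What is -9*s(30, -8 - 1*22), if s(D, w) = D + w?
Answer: 0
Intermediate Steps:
-9*s(30, -8 - 1*22) = -9*(30 + (-8 - 1*22)) = -9*(30 + (-8 - 22)) = -9*(30 - 30) = -9*0 = -1*0 = 0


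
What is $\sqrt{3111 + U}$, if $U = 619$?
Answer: $\sqrt{3730} \approx 61.074$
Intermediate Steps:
$\sqrt{3111 + U} = \sqrt{3111 + 619} = \sqrt{3730}$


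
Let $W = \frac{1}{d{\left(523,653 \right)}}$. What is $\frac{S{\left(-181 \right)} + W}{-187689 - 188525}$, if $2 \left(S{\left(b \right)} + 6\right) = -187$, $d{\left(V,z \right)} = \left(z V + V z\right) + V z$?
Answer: $\frac{203886841}{770905374396} \approx 0.00026448$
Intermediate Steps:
$d{\left(V,z \right)} = 3 V z$ ($d{\left(V,z \right)} = \left(V z + V z\right) + V z = 2 V z + V z = 3 V z$)
$S{\left(b \right)} = - \frac{199}{2}$ ($S{\left(b \right)} = -6 + \frac{1}{2} \left(-187\right) = -6 - \frac{187}{2} = - \frac{199}{2}$)
$W = \frac{1}{1024557}$ ($W = \frac{1}{3 \cdot 523 \cdot 653} = \frac{1}{1024557} \approx 9.7603 \cdot 10^{-7}$)
$\frac{S{\left(-181 \right)} + W}{-187689 - 188525} = \frac{- \frac{199}{2} + \frac{1}{1024557}}{-187689 - 188525} = - \frac{203886841}{2049114 \left(-376214\right)} = \left(- \frac{203886841}{2049114}\right) \left(- \frac{1}{376214}\right) = \frac{203886841}{770905374396}$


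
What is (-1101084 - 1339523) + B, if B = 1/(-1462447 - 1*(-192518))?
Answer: -3099397606904/1269929 ≈ -2.4406e+6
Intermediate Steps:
B = -1/1269929 (B = 1/(-1462447 + 192518) = 1/(-1269929) = -1/1269929 ≈ -7.8745e-7)
(-1101084 - 1339523) + B = (-1101084 - 1339523) - 1/1269929 = -2440607 - 1/1269929 = -3099397606904/1269929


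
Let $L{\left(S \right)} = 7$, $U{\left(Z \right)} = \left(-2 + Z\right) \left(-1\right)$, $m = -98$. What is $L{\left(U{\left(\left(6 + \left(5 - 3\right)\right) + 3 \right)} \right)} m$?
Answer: $-686$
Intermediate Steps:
$U{\left(Z \right)} = 2 - Z$
$L{\left(U{\left(\left(6 + \left(5 - 3\right)\right) + 3 \right)} \right)} m = 7 \left(-98\right) = -686$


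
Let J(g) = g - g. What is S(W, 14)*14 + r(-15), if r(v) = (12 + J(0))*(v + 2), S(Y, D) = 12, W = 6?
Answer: 12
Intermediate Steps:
J(g) = 0
r(v) = 24 + 12*v (r(v) = (12 + 0)*(v + 2) = 12*(2 + v) = 24 + 12*v)
S(W, 14)*14 + r(-15) = 12*14 + (24 + 12*(-15)) = 168 + (24 - 180) = 168 - 156 = 12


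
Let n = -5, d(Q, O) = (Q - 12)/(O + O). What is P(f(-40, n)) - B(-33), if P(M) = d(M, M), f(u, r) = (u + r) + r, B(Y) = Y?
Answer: 1681/50 ≈ 33.620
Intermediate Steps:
d(Q, O) = (-12 + Q)/(2*O) (d(Q, O) = (-12 + Q)/((2*O)) = (-12 + Q)*(1/(2*O)) = (-12 + Q)/(2*O))
f(u, r) = u + 2*r (f(u, r) = (r + u) + r = u + 2*r)
P(M) = (-12 + M)/(2*M)
P(f(-40, n)) - B(-33) = (-12 + (-40 + 2*(-5)))/(2*(-40 + 2*(-5))) - 1*(-33) = (-12 + (-40 - 10))/(2*(-40 - 10)) + 33 = (½)*(-12 - 50)/(-50) + 33 = (½)*(-1/50)*(-62) + 33 = 31/50 + 33 = 1681/50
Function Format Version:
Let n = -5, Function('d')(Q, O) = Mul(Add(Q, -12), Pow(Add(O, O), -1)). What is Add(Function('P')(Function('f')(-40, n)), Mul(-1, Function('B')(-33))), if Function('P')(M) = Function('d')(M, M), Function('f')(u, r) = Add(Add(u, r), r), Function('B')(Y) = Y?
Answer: Rational(1681, 50) ≈ 33.620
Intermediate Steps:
Function('d')(Q, O) = Mul(Rational(1, 2), Pow(O, -1), Add(-12, Q)) (Function('d')(Q, O) = Mul(Add(-12, Q), Pow(Mul(2, O), -1)) = Mul(Add(-12, Q), Mul(Rational(1, 2), Pow(O, -1))) = Mul(Rational(1, 2), Pow(O, -1), Add(-12, Q)))
Function('f')(u, r) = Add(u, Mul(2, r)) (Function('f')(u, r) = Add(Add(r, u), r) = Add(u, Mul(2, r)))
Function('P')(M) = Mul(Rational(1, 2), Pow(M, -1), Add(-12, M))
Add(Function('P')(Function('f')(-40, n)), Mul(-1, Function('B')(-33))) = Add(Mul(Rational(1, 2), Pow(Add(-40, Mul(2, -5)), -1), Add(-12, Add(-40, Mul(2, -5)))), Mul(-1, -33)) = Add(Mul(Rational(1, 2), Pow(Add(-40, -10), -1), Add(-12, Add(-40, -10))), 33) = Add(Mul(Rational(1, 2), Pow(-50, -1), Add(-12, -50)), 33) = Add(Mul(Rational(1, 2), Rational(-1, 50), -62), 33) = Add(Rational(31, 50), 33) = Rational(1681, 50)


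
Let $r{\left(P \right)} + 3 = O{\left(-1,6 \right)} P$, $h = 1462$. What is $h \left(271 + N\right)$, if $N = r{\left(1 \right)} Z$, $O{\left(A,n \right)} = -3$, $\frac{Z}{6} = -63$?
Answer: $3712018$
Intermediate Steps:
$Z = -378$ ($Z = 6 \left(-63\right) = -378$)
$r{\left(P \right)} = -3 - 3 P$
$N = 2268$ ($N = \left(-3 - 3\right) \left(-378\right) = \left(-6\right) \left(-378\right) = 2268$)
$h \left(271 + N\right) = 1462 \left(271 + 2268\right) = 1462 \cdot 2539 = 3712018$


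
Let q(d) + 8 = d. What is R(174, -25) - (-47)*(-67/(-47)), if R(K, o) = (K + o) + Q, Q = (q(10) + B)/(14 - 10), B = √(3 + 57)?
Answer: 433/2 + √15/2 ≈ 218.44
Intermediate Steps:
q(d) = -8 + d
B = 2*√15 (B = √60 = 2*√15 ≈ 7.7460)
Q = ½ + √15/2 (Q = ((-8 + 10) + 2*√15)/(14 - 10) = (2 + 2*√15)/4 = (2 + 2*√15)*(¼) = ½ + √15/2 ≈ 2.4365)
R(K, o) = ½ + K + o + √15/2 (R(K, o) = (K + o) + (½ + √15/2) = ½ + K + o + √15/2)
R(174, -25) - (-47)*(-67/(-47)) = (½ + 174 - 25 + √15/2) - (-47)*(-67/(-47)) = (299/2 + √15/2) - (-47)*(-67*(-1/47)) = (299/2 + √15/2) - (-47)*67/47 = (299/2 + √15/2) - 1*(-67) = (299/2 + √15/2) + 67 = 433/2 + √15/2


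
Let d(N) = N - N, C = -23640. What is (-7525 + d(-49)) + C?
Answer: -31165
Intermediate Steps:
d(N) = 0
(-7525 + d(-49)) + C = (-7525 + 0) - 23640 = -7525 - 23640 = -31165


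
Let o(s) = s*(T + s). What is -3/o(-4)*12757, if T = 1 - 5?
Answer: -38271/32 ≈ -1196.0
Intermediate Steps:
T = -4
o(s) = s*(-4 + s)
-3/o(-4)*12757 = -3*(-1/(4*(-4 - 4)))*12757 = -3/((-4*(-8)))*12757 = -3/32*12757 = -38271/32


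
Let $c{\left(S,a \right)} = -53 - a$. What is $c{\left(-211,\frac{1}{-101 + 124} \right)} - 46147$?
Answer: $- \frac{1062601}{23} \approx -46200.0$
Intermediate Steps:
$c{\left(-211,\frac{1}{-101 + 124} \right)} - 46147 = \left(-53 - \frac{1}{-101 + 124}\right) - 46147 = \left(-53 - \frac{1}{23}\right) - 46147 = - \frac{1220}{23} - 46147 = - \frac{1062601}{23}$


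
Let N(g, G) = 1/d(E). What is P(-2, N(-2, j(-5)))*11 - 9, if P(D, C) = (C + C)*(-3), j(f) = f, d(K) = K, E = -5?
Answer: 21/5 ≈ 4.2000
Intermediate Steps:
N(g, G) = -⅕ (N(g, G) = 1/(-5) = -⅕)
P(D, C) = -6*C (P(D, C) = (2*C)*(-3) = -6*C)
P(-2, N(-2, j(-5)))*11 - 9 = -6*(-⅕)*11 - 9 = (6/5)*11 - 9 = 66/5 - 9 = 21/5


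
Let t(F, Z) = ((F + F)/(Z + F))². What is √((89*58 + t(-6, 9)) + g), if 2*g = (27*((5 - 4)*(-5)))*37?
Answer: √10722/2 ≈ 51.774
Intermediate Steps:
t(F, Z) = 4*F²/(F + Z)² (t(F, Z) = ((2*F)/(F + Z))² = (2*F/(F + Z))² = 4*F²/(F + Z)²)
g = -4995/2 (g = ((27*((5 - 4)*(-5)))*37)/2 = ((27*(1*(-5)))*37)/2 = ((27*(-5))*37)/2 = (-135*37)/2 = (½)*(-4995) = -4995/2 ≈ -2497.5)
√((89*58 + t(-6, 9)) + g) = √((89*58 + 4*(-6)²/(-6 + 9)²) - 4995/2) = √((5162 + 4*36/3²) - 4995/2) = √((5162 + 4*36*(⅑)) - 4995/2) = √((5162 + 16) - 4995/2) = √(5178 - 4995/2) = √(5361/2) = √10722/2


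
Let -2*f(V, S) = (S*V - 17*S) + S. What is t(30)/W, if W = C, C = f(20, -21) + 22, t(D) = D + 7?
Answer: 37/64 ≈ 0.57813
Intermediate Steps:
t(D) = 7 + D
f(V, S) = 8*S - S*V/2 (f(V, S) = -((S*V - 17*S) + S)/2 = -((-17*S + S*V) + S)/2 = -(-16*S + S*V)/2 = 8*S - S*V/2)
C = 64 (C = (½)*(-21)*(16 - 1*20) + 22 = (½)*(-21)*(16 - 20) + 22 = (½)*(-21)*(-4) + 22 = 42 + 22 = 64)
W = 64
t(30)/W = (7 + 30)/64 = 37*(1/64) = 37/64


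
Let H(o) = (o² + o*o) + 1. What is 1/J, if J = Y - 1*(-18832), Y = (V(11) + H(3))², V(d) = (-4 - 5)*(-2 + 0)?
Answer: 1/20201 ≈ 4.9502e-5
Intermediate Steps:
H(o) = 1 + 2*o² (H(o) = (o² + o²) + 1 = 2*o² + 1 = 1 + 2*o²)
V(d) = 18 (V(d) = -9*(-2) = 18)
Y = 1369 (Y = (18 + (1 + 2*3²))² = (18 + (1 + 2*9))² = (18 + (1 + 18))² = (18 + 19)² = 37² = 1369)
J = 20201 (J = 1369 - 1*(-18832) = 1369 + 18832 = 20201)
1/J = 1/20201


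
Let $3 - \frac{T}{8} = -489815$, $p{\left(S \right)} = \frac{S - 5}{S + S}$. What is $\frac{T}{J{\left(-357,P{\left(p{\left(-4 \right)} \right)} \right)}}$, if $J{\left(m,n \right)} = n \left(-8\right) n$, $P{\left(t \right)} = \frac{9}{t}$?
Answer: $- \frac{244909}{32} \approx -7653.4$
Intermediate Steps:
$p{\left(S \right)} = \frac{-5 + S}{2 S}$
$J{\left(m,n \right)} = - 8 n^{2}$ ($J{\left(m,n \right)} = - 8 n n = - 8 n^{2}$)
$T = 3918544$ ($T = 24 - -3918520 = 24 + 3918520 = 3918544$)
$\frac{T}{J{\left(-357,P{\left(p{\left(-4 \right)} \right)} \right)}} = \frac{3918544}{\left(-8\right) \left(\frac{9}{\frac{1}{2} \frac{1}{-4} \left(-5 - 4\right)}\right)^{2}} = \frac{3918544}{\left(-8\right) \left(\frac{9}{\frac{1}{2} \left(- \frac{1}{4}\right) \left(-9\right)}\right)^{2}} = \frac{3918544}{\left(-8\right) \left(\frac{9}{\frac{9}{8}}\right)^{2}} = \frac{3918544}{\left(-8\right) \left(9 \cdot \frac{8}{9}\right)^{2}} = \frac{3918544}{\left(-8\right) 8^{2}} = \frac{3918544}{\left(-8\right) 64} = \frac{3918544}{-512} = 3918544 \left(- \frac{1}{512}\right) = - \frac{244909}{32}$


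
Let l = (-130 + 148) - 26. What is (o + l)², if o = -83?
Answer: 8281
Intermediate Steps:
l = -8 (l = 18 - 26 = -8)
(o + l)² = (-83 - 8)² = (-91)² = 8281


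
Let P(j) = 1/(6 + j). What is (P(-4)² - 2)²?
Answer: 49/16 ≈ 3.0625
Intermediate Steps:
(P(-4)² - 2)² = ((1/(6 - 4))² - 2)² = ((1/2)² - 2)² = ((½)² - 2)² = (¼ - 2)² = (-7/4)² = 49/16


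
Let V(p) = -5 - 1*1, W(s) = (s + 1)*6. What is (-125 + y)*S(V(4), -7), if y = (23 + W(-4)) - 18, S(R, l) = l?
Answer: 966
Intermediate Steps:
W(s) = 6 + 6*s (W(s) = (1 + s)*6 = 6 + 6*s)
V(p) = -6 (V(p) = -5 - 1 = -6)
y = -13 (y = (23 + (6 + 6*(-4))) - 18 = (23 + (6 - 24)) - 18 = (23 - 18) - 18 = 5 - 18 = -13)
(-125 + y)*S(V(4), -7) = (-125 - 13)*(-7) = -138*(-7) = 966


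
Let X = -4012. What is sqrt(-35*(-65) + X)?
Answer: 3*I*sqrt(193) ≈ 41.677*I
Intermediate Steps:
sqrt(-35*(-65) + X) = sqrt(-35*(-65) - 4012) = sqrt(2275 - 4012) = sqrt(-1737) = 3*I*sqrt(193)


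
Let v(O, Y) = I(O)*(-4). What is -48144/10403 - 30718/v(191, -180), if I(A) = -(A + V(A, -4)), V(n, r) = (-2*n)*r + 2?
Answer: -325491325/35807126 ≈ -9.0901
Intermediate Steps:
V(n, r) = 2 - 2*n*r (V(n, r) = -2*n*r + 2 = 2 - 2*n*r)
I(A) = -2 - 9*A (I(A) = -(A + (2 - 2*A*(-4))) = -(A + (2 + 8*A)) = -(2 + 9*A) = -2 - 9*A)
v(O, Y) = 8 + 36*O (v(O, Y) = (-2 - 9*O)*(-4) = 8 + 36*O)
-48144/10403 - 30718/v(191, -180) = -48144/10403 - 30718/(8 + 36*191) = -48144*1/10403 - 30718/(8 + 6876) = -48144/10403 - 30718/6884 = -48144/10403 - 30718*1/6884 = -48144/10403 - 15359/3442 = -325491325/35807126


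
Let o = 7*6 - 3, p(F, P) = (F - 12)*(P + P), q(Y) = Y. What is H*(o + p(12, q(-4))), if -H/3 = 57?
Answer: -6669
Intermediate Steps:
p(F, P) = 2*P*(-12 + F) (p(F, P) = (-12 + F)*(2*P) = 2*P*(-12 + F))
H = -171 (H = -3*57 = -171)
o = 39 (o = 42 - 3 = 39)
H*(o + p(12, q(-4))) = -171*(39 + 2*(-4)*(-12 + 12)) = -171*(39 + 2*(-4)*0) = -171*(39 + 0) = -171*39 = -6669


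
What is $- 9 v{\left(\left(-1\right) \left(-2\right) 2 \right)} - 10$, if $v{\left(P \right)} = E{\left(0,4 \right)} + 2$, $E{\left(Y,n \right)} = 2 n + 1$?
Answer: $-109$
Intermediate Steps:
$E{\left(Y,n \right)} = 1 + 2 n$
$v{\left(P \right)} = 11$ ($v{\left(P \right)} = \left(1 + 2 \cdot 4\right) + 2 = \left(1 + 8\right) + 2 = 9 + 2 = 11$)
$- 9 v{\left(\left(-1\right) \left(-2\right) 2 \right)} - 10 = \left(-9\right) 11 - 10 = -99 - 10 = -109$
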